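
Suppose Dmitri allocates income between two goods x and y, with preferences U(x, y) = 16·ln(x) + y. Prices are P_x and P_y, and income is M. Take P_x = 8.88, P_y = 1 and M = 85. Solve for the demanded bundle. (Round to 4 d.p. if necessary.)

Set MRS = P_x/P_y: (16/x)/1 = P_x/P_y.
So x*(P_x,P_y) = 16·P_y/P_x, independent of income; and y* = (M − 16·P_y)/P_y.
At the given prices: x* = 16·1/8.88 = 1.8018, and y* = 69.

x* = 1.8018, y* = 69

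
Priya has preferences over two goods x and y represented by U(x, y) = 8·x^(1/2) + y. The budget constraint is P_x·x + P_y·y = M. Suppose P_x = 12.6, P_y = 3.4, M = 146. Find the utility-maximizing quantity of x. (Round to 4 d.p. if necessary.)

Set MRS = P_x/P_y: 4·x^(−1/2) = P_x/P_y.
Solve: √x = 4·P_y/P_x, so x*(P_x,P_y) = (4·P_y/P_x)², and y* = (M − P_x·x*)/P_y.
Plugging in: x* = (4·3.4/12.6)² = 1.165.

x* = 1.165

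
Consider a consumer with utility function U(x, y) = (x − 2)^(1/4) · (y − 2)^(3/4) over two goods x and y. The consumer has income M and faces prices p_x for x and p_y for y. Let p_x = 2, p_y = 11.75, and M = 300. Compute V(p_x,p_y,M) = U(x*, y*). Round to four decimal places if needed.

MRS = (1/3)·(y−2)/(x−2). Tangency with p_x/p_y gives y−2 = 3·(p_x/p_y)·(x−2).
Substituting into the budget: x* = 2 + 0.25·(M − 2·p_x − 2·p_y)/p_x, and y* = 2 + 0.75·(…)/p_y.
Discretionary income = 300 − 2·2 − 2·11.75 = 272.5; x* = 2 + 0.25·272.5/2 = 36.0625; y* = 2 + 0.75·272.5/11.75 = 19.3936.
Utility at the optimum: U(36.0625, 19.3936) = 20.576.

V = 20.576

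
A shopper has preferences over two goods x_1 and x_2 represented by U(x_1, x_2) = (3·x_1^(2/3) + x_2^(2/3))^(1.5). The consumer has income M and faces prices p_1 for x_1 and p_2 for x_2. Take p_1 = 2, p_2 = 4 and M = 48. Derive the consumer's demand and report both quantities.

x_1* = 23.7798, x_2* = 0.1101

Substitute x_2 = (x_2/x_1)·x_1 into the budget: x_1* = M/(p_1 + p_2·(x_2/x_1)).
Numerically x_2/x_1 = 0.00463, so x_1* = 48/(2 + 4·0.00463) = 23.7798 and x_2* = 0.00463·23.7798 = 0.1101.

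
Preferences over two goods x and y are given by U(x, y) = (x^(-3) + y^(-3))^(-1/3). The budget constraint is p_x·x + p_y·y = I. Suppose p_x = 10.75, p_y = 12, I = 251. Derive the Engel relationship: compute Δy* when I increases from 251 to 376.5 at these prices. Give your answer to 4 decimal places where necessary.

Δy* = 5.4447

MU_x ∝ x^(-4), MU_y ∝ y^(-4), so MRS = (y/x)^(4) = p_x/p_y.
Solve for the ratio: y/x = [p_x/p_y]^(0.25).
With the ratio pinned down, the budget gives x* = I/(p_x + p_y·(y/x)) and y* = (y/x)·x*.
Numerically y/x = 0.972874, so x* = 251/(10.75 + 12·0.972874) = 11.1931 and y* = 0.972874·11.1931 = 10.8895.
At I' = 376.5: y* = 16.3342. Change: 16.3342 − 10.8895 = 5.4447.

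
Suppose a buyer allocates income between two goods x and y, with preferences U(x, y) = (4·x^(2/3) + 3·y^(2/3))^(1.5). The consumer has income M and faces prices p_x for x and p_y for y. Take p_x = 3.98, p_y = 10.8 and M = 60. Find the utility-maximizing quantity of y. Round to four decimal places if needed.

y* = 0.301

MU_x ∝ 4·x^(-1/3), MU_y ∝ 3·y^(-1/3), so MRS = (4/3)·(y/x)^(1/3) = p_x/p_y.
Hence y/x = ((3/4)·p_x/p_y)^(1/(1/3)), i.e. raised to the 3 power.
Substitute y = (y/x)·x into the budget: x* = M/(p_x + p_y·(y/x)).
Numerically y/x = 0.021114, so x* = 60/(3.98 + 10.8·0.021114) = 14.2585 and y* = 0.021114·14.2585 = 0.301.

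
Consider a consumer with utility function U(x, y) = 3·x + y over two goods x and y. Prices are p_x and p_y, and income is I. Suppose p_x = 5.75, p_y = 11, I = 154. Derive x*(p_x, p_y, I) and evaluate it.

x* = 26.7826

Numerically: x* = 26.7826, y* = 0.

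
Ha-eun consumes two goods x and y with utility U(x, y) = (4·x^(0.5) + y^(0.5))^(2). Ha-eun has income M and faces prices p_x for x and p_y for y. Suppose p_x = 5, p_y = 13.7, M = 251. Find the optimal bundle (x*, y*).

x* = 49.0805, y* = 0.4086

From the CES first-order condition, 4·(y/x)^(0.5) = p_x/p_y.
Solve for the ratio: y/x = [(1/4)·p_x/p_y]^(2).
Substitute y = (y/x)·x into the budget: x* = M/(p_x + p_y·(y/x)).
Numerically y/x = 0.008325, so x* = 251/(5 + 13.7·0.008325) = 49.0805 and y* = 0.008325·49.0805 = 0.4086.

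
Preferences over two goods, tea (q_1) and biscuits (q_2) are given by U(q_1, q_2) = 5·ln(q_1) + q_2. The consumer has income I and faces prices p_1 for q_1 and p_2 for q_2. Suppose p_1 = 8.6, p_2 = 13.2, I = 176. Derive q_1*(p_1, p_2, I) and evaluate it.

Set MRS = p_1/p_2: (5/q_1)/1 = p_1/p_2.
So q_1*(p_1,p_2) = 5·p_2/p_1, independent of income; and q_2* = (I − 5·p_2)/p_2.
At the given prices: q_1* = 5·13.2/8.6 = 7.6744.

q_1* = 7.6744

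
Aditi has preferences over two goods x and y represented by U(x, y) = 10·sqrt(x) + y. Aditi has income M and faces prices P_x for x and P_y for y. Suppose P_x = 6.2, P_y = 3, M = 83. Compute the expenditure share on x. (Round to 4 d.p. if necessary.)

share on x = 0.4372

Solve: √x = 5·P_y/P_x, so x*(P_x,P_y) = (5·P_y/P_x)², and y* = (M − P_x·x*)/P_y.
Plugging in: x* = (5·3/6.2)² = 5.8533, y* = 15.5699.
Expenditure on x: 6.2·5.8533 = 36.2903; share = 0.4372.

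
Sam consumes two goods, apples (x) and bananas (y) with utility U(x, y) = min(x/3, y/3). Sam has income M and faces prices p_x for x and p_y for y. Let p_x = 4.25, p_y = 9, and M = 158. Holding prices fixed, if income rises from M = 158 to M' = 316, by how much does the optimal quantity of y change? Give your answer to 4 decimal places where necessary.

Δy* = 11.9245

With perfect complements, no substitution: consume in ratio x:y = 3:3.
Budget: p_x·x + p_y·x = M, so (3·p_x + 3·p_y)·x = 3·M.
Demand: x*(p_x,p_y,M) = 3·M/(3·p_x + 3·p_y), y* = 3·M/(3·p_x + 3·p_y).
Here 3·4.25 + 3·9 = 39.75, giving y* = 11.9245.
At M' = 316: y* = 23.8491. Change: 23.8491 − 11.9245 = 11.9245.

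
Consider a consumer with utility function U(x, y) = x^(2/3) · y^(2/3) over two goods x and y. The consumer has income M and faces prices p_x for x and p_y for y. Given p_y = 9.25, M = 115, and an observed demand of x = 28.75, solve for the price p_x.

p_x = 2

The MRS is y/x. Set MRS = p_x/p_y.
Rearranging, p_y·y = p_x·x. Substituting into the budget gives p_x·x·(1 + 1) = M.
Demand: x*(p_x,p_y,M) = 0.5·M/p_x and y* = 0.5·M/p_y.
Set x* = 28.75 in the demand function and solve for p_x: p_x = 2.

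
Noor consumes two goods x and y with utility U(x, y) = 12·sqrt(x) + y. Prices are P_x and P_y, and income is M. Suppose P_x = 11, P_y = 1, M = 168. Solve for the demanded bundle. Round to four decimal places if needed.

x* = 0.2975, y* = 164.7273

MU_x = 6/√x, MU_y = 1. Tangency: 6/√x = P_x/P_y.
Solve: √x = 6·P_y/P_x, so x*(P_x,P_y) = (6·P_y/P_x)², and y* = (M − P_x·x*)/P_y.
Plugging in: x* = (6·1/11)² = 0.2975, y* = 164.7273.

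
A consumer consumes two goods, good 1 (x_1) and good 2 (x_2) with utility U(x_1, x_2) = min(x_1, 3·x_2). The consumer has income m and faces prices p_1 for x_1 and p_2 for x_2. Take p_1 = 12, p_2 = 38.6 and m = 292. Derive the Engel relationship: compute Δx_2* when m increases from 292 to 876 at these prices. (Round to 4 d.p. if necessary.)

Δx_2* = 7.8284

With perfect complements, no substitution: consume in ratio x_1:x_2 = 3:1.
Budget: p_1·x_1 + p_2·(1/3)·x_1 = m, so (3·p_1 + p_2)·x_1 = 3·m.
Demand: x_1*(p_1,p_2,m) = 3·m/(3·p_1 + p_2), x_2* = m/(3·p_1 + p_2).
Here 3·12 + 38.6 = 74.6, giving x_2* = 3.9142.
At m' = 876: x_2* = 11.7426. Change: 11.7426 − 3.9142 = 7.8284.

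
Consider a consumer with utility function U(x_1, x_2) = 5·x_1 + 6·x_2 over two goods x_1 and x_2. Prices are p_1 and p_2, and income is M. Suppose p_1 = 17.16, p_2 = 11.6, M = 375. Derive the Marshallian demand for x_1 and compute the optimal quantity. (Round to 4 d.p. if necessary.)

x_1* = 0

Linear utility — the consumer picks whichever good has higher MU/price: 5/17.16 = 0.2914 vs 6/11.6 = 0.5172.
x_2 gives more utility per dollar, so spend all income on x_2: x_2* = M/p_2, x_1* = 0.
Numerically: x_1* = 0, x_2* = 32.3276.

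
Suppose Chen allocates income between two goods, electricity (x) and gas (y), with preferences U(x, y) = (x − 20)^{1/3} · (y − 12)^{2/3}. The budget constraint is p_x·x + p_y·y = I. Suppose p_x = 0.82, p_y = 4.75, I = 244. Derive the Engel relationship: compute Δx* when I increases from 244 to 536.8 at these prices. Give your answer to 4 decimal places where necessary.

Δx* = 119.0244

This is Cobb-Douglas in (x−20, y−12): tangency gives 1/3·p_y·(y−12) = 2/3·p_x·(x−20).
After buying the subsistence bundle (20, 12), a share 1/3 of the remaining income goes to x: x* = 20 + 1/3·(I − 20p_x − 12p_y)/p_x.
Discretionary income = 244 − 20·0.82 − 12·4.75 = 170.6; x* = 20 + 1/3·170.6/0.82 = 89.3496.
At I' = 536.8: x* = 208.374. Change: 208.374 − 89.3496 = 119.0244.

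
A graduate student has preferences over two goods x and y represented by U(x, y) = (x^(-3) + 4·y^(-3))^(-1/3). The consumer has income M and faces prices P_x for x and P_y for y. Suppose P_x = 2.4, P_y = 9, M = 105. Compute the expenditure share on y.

share on y = 0.7921

MRS = MU_x/MU_y = (1/4)·(y/x)^(4). Set equal to P_x/P_y.
Hence y/x = (4·P_x/P_y)^(1/(4)), i.e. raised to the 0.25 power.
Substitute y = (y/x)·x into the budget: x* = M/(P_x + P_y·(y/x)).
Numerically y/x = 1.016265, so x* = 105/(2.4 + 9·1.016265) = 9.0938 and y* = 1.016265·9.0938 = 9.2417.
Expenditure on y: 9·9.2417 = 83.175; share = 0.7921.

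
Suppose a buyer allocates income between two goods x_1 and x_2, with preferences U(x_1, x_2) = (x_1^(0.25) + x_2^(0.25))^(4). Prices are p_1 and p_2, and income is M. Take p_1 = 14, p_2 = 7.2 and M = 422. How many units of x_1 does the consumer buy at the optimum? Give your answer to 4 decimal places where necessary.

MU_x_1 ∝ x_1^(-0.75), MU_x_2 ∝ x_2^(-0.75), so MRS = (x_2/x_1)^(0.75) = p_1/p_2.
Solve for the ratio: x_2/x_1 = [p_1/p_2]^(4/3).
With the ratio pinned down, the budget gives x_1* = M/(p_1 + p_2·(x_2/x_1)) and x_2* = (x_2/x_1)·x_1*.
Numerically x_2/x_1 = 2.426949, so x_1* = 422/(14 + 7.2·2.426949) = 13.4079.

x_1* = 13.4079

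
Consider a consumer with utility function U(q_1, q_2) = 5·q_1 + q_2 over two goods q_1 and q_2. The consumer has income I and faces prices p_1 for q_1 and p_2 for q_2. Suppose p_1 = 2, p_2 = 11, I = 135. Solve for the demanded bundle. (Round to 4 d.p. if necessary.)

q_1* = 67.5, q_2* = 0

Linear utility — the consumer picks whichever good has higher MU/price: 5/2 = 2.5 vs 1/11 = 0.0909.
q_1 gives more utility per dollar, so spend all income on q_1: q_1* = I/p_1, q_2* = 0.
Numerically: q_1* = 67.5, q_2* = 0.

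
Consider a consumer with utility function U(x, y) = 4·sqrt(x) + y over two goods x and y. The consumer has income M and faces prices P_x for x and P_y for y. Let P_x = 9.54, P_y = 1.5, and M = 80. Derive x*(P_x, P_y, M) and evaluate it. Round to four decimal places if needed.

x* = 0.0989

Thus x* = (2·P_y/P_x)² — independent of M — with the rest of income spent on y.
Plugging in: x* = (2·1.5/9.54)² = 0.0989.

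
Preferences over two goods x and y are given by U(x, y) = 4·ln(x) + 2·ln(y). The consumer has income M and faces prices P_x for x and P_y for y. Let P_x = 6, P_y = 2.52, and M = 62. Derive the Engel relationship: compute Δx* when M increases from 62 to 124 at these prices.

Tangency: MRS = 2·y/x = P_x/P_y.
So 4·P_y·y = 2·P_x·x; combined with the budget, a share 2/3 of income goes to x.
Demand: x*(P_x,P_y,M) = 2/3·M/P_x and y* = 1/3·M/P_y.
At P_x=6, P_y=2.52, M=62: x* = 2/3·62/6 = 6.8889.
At M' = 124: x* = 13.7778. Change: 13.7778 − 6.8889 = 6.8889.

Δx* = 6.8889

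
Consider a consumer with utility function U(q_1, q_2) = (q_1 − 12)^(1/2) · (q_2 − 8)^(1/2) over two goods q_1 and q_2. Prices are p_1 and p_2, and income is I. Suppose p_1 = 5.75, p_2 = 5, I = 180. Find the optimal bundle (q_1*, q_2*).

This is Cobb-Douglas in (q_1−12, q_2−8): tangency gives 0.5·p_2·(q_2−8) = 0.5·p_1·(q_1−12).
Substituting into the budget: q_1* = 12 + 0.5·(I − 12·p_1 − 8·p_2)/p_1, and q_2* = 8 + 0.5·(…)/p_2.
Discretionary income = 180 − 12·5.75 − 8·5 = 71; q_1* = 12 + 0.5·71/5.75 = 18.1739; q_2* = 8 + 0.5·71/5 = 15.1.

q_1* = 18.1739, q_2* = 15.1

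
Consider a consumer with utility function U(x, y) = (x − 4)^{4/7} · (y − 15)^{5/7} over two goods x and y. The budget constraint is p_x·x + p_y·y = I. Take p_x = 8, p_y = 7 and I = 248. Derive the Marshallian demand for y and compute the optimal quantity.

MRS = (4/5)·(y−15)/(x−4). Tangency with p_x/p_y gives y−15 = (5/4)·(p_x/p_y)·(x−4).
After buying the subsistence bundle (4, 15), a share 4/9 of the remaining income goes to x: x* = 4 + 4/9·(I − 4p_x − 15p_y)/p_x.
Discretionary income = 248 − 4·8 − 15·7 = 111; y* = 15 + 5/9·111/7 = 23.8095.

y* = 23.8095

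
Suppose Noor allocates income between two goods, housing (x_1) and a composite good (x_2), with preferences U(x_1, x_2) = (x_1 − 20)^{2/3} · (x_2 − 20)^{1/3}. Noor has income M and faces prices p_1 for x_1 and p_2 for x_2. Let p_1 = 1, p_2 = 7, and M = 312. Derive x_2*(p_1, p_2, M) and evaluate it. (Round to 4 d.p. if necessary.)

Let x_1' = x_1−20, x_2' = x_2−20. MRS = 2·x_2'/x_1' = p_1/p_2.
After buying the subsistence bundle (20, 20), a share 2/3 of the remaining income goes to x_1: x_1* = 20 + 2/3·(M − 20p_1 − 20p_2)/p_1.
Discretionary income = 312 − 20·1 − 20·7 = 152; x_2* = 20 + 1/3·152/7 = 27.2381.

x_2* = 27.2381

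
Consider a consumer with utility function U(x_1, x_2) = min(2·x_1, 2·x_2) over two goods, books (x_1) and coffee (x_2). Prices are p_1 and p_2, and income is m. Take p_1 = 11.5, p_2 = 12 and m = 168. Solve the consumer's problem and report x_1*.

With perfect complements, no substitution: consume in ratio x_1:x_2 = 2:2.
Budget: p_1·x_1 + p_2·x_1 = m, so (2·p_1 + 2·p_2)·x_1 = 2·m.
Demand: x_1*(p_1,p_2,m) = 2·m/(2·p_1 + 2·p_2), x_2* = 2·m/(2·p_1 + 2·p_2).
Here 2·11.5 + 2·12 = 47, giving x_1* = 7.1489.

x_1* = 7.1489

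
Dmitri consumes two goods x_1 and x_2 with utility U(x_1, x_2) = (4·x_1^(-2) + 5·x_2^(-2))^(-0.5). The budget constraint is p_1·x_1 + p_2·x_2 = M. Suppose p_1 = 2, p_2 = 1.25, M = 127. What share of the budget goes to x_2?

MU_x_1 ∝ 4·x_1^(-3), MU_x_2 ∝ 5·x_2^(-3), so MRS = (4/5)·(x_2/x_1)^(3) = p_1/p_2.
Hence x_2/x_1 = ((5/4)·p_1/p_2)^(1/(3)), i.e. raised to the 1/3 power.
Substitute x_2 = (x_2/x_1)·x_1 into the budget: x_1* = M/(p_1 + p_2·(x_2/x_1)).
Numerically x_2/x_1 = 1.259921, so x_1* = 127/(2 + 1.25·1.259921) = 35.5255 and x_2* = 1.259921·35.5255 = 44.7593.
Expenditure on x_2: 1.25·44.7593 = 55.9491; share = 0.4405.

share on x_2 = 0.4405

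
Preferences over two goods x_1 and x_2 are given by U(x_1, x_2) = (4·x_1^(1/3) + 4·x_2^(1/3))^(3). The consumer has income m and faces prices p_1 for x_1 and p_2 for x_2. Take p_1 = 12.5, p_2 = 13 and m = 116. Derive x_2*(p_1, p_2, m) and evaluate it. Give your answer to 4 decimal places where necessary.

x_2* = 4.4178

MU_x_1 ∝ 4·x_1^(-2/3), MU_x_2 ∝ 4·x_2^(-2/3), so MRS = (x_2/x_1)^(2/3) = p_1/p_2.
Hence x_2/x_1 = (p_1/p_2)^(1/(2/3)), i.e. raised to the 1.5 power.
With the ratio pinned down, the budget gives x_1* = m/(p_1 + p_2·(x_2/x_1)) and x_2* = (x_2/x_1)·x_1*.
Numerically x_2/x_1 = 0.942866, so x_1* = 116/(12.5 + 13·0.942866) = 4.6855 and x_2* = 0.942866·4.6855 = 4.4178.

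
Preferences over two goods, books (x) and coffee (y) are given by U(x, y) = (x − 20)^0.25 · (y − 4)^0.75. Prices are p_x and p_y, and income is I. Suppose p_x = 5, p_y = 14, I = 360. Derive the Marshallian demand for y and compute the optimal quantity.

y* = 14.9286

Discretionary income = 360 − 20·5 − 4·14 = 204; y* = 4 + 0.75·204/14 = 14.9286.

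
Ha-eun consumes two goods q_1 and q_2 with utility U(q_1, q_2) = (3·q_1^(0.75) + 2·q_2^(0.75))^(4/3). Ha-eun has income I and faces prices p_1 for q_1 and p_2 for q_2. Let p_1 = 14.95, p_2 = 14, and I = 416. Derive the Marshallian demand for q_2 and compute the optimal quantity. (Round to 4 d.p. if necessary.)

q_2* = 5.7614

MRS = MU_q_1/MU_q_2 = (3/2)·(q_2/q_1)^(0.25). Set equal to p_1/p_2.
Hence q_2/q_1 = ((2/3)·p_1/p_2)^(1/(0.25)), i.e. raised to the 4 power.
Substitute q_2 = (q_2/q_1)·q_1 into the budget: q_1* = I/(p_1 + p_2·(q_2/q_1)).
Numerically q_2/q_1 = 0.256855, so q_1* = 416/(14.95 + 14·0.256855) = 22.4308 and q_2* = 0.256855·22.4308 = 5.7614.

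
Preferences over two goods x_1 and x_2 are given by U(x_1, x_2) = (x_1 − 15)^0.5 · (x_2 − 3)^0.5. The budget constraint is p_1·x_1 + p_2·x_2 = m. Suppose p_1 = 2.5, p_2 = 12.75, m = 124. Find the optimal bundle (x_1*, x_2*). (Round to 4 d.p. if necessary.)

x_1* = 24.65, x_2* = 4.8922

This is Cobb-Douglas in (x_1−15, x_2−3): tangency gives 0.5·p_2·(x_2−3) = 0.5·p_1·(x_1−15).
Substituting into the budget: x_1* = 15 + 0.5·(m − 15·p_1 − 3·p_2)/p_1, and x_2* = 3 + 0.5·(…)/p_2.
Discretionary income = 124 − 15·2.5 − 3·12.75 = 48.25; x_1* = 15 + 0.5·48.25/2.5 = 24.65; x_2* = 3 + 0.5·48.25/12.75 = 4.8922.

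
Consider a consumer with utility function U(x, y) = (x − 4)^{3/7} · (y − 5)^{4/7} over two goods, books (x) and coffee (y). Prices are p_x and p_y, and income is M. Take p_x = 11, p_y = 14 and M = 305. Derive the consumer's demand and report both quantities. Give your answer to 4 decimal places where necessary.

Let x' = x−4, y' = y−5. MRS = (3/4)·y'/x' = p_x/p_y.
After buying the subsistence bundle (4, 5), a share 3/7 of the remaining income goes to x: x* = 4 + 3/7·(M − 4p_x − 5p_y)/p_x.
Discretionary income = 305 − 4·11 − 5·14 = 191; x* = 4 + 3/7·191/11 = 11.4416; y* = 5 + 4/7·191/14 = 12.7959.

x* = 11.4416, y* = 12.7959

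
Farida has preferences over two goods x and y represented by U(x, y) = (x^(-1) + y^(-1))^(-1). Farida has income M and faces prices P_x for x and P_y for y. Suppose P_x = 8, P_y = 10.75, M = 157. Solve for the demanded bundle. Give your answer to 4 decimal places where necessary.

MU_x ∝ x^(-2), MU_y ∝ y^(-2), so MRS = (y/x)^(2) = P_x/P_y.
Hence y/x = (P_x/P_y)^(1/(2)), i.e. raised to the 0.5 power.
With the ratio pinned down, the budget gives x* = M/(P_x + P_y·(y/x)) and y* = (y/x)·x*.
Numerically y/x = 0.862662, so x* = 157/(8 + 10.75·0.862662) = 9.089 and y* = 0.862662·9.089 = 7.8407.

x* = 9.089, y* = 7.8407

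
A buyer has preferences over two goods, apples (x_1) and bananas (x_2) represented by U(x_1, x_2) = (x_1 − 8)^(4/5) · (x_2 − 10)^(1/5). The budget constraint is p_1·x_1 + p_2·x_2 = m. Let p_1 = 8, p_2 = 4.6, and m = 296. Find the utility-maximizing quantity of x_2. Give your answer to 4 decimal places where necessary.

x_2* = 18.087

Discretionary income = 296 − 8·8 − 10·4.6 = 186; x_2* = 10 + 0.2·186/4.6 = 18.087.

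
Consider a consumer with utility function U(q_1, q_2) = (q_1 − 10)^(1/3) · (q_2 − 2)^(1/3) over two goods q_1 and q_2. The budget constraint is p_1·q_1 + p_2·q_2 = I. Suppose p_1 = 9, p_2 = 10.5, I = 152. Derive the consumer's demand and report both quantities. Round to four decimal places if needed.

After buying the subsistence bundle (10, 2), a share 0.5 of the remaining income goes to q_1: q_1* = 10 + 0.5·(I − 10p_1 − 2p_2)/p_1.
Discretionary income = 152 − 10·9 − 2·10.5 = 41; q_1* = 10 + 0.5·41/9 = 12.2778; q_2* = 2 + 0.5·41/10.5 = 3.9524.

q_1* = 12.2778, q_2* = 3.9524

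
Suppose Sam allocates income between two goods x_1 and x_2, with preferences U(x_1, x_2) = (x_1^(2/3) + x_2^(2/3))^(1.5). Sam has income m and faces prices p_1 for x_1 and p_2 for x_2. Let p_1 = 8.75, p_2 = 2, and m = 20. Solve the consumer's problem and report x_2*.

MU_x_1 ∝ x_1^(-1/3), MU_x_2 ∝ x_2^(-1/3), so MRS = (x_2/x_1)^(1/3) = p_1/p_2.
Solve for the ratio: x_2/x_1 = [p_1/p_2]^(3).
With the ratio pinned down, the budget gives x_1* = m/(p_1 + p_2·(x_2/x_1)) and x_2* = (x_2/x_1)·x_1*.
Numerically x_2/x_1 = 83.740234, so x_1* = 20/(8.75 + 2·83.740234) = 0.1135 and x_2* = 83.740234·0.1135 = 9.5035.

x_2* = 9.5035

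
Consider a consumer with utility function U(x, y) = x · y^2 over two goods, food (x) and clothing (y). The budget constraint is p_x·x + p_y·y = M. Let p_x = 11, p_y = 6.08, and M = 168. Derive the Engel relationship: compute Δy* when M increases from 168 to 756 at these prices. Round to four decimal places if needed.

The MRS is (1/2)·y/x. Set MRS = p_x/p_y.
So p_y·y = 2·p_x·x; combined with the budget, a share 1/3 of income goes to x.
Demand: x*(p_x,p_y,M) = 1/3·M/p_x and y* = 2/3·M/p_y.
At p_x=11, p_y=6.08, M=168: y* = 2/3·168/6.08 = 18.4211.
At M' = 756: y* = 82.8947. Change: 82.8947 − 18.4211 = 64.4737.

Δy* = 64.4737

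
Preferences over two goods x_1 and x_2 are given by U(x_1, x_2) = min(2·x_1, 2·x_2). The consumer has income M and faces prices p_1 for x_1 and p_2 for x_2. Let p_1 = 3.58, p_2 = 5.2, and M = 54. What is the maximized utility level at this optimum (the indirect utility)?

Leontief preferences: the optimum is at the kink where x_1/2 = x_2/2, i.e. x_2 = x_1.
Budget: p_1·x_1 + p_2·x_1 = M, so (2·p_1 + 2·p_2)·x_1 = 2·M.
Demand: x_1*(p_1,p_2,M) = 2·M/(2·p_1 + 2·p_2), x_2* = 2·M/(2·p_1 + 2·p_2).
Here 2·3.58 + 2·5.2 = 17.56, giving x_1* = 6.1503 and x_2* = 6.1503.
Utility at the optimum: U(6.1503, 6.1503) = 12.3007.

V = 12.3007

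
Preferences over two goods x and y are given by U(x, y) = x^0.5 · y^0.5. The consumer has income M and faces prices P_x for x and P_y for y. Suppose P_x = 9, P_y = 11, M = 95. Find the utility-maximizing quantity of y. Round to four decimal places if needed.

y* = 4.3182

The MRS is y/x. Set MRS = P_x/P_y.
Rearranging, P_y·y = P_x·x. Substituting into the budget gives P_x·x·(1 + 1) = M.
Demand: x*(P_x,P_y,M) = 0.5·M/P_x and y* = 0.5·M/P_y.
At P_x=9, P_y=11, M=95: y* = 0.5·95/11 = 4.3182.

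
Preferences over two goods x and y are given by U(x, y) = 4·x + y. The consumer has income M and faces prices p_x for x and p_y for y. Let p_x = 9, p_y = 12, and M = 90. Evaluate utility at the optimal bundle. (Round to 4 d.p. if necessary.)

V = 40

Perfect substitutes: compare marginal utility per dollar. 4/p_x vs 1/p_y → 0.4444 vs 0.0833.
x gives more utility per dollar, so spend all income on x: x* = M/p_x, y* = 0.
Numerically: x* = 10, y* = 0.
Utility at the optimum: U(10, 0) = 40.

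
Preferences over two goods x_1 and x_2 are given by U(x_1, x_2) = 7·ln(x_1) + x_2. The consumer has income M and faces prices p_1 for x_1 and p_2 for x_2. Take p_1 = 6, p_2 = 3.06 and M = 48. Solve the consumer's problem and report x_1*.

So x_1*(p_1,p_2) = 7·p_2/p_1, independent of income; and x_2* = (M − 7·p_2)/p_2.
At the given prices: x_1* = 7·3.06/6 = 3.57.

x_1* = 3.57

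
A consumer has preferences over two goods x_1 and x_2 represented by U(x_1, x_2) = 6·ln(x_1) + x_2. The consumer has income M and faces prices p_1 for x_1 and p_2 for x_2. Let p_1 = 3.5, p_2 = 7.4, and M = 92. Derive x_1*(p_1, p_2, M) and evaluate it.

MU_x_1 = 6/x_1, MU_x_2 = 1. Tangency: 6/x_1 = p_1/p_2.
So x_1*(p_1,p_2) = 6·p_2/p_1, independent of income; and x_2* = (M − 6·p_2)/p_2.
At the given prices: x_1* = 6·7.4/3.5 = 12.6857.

x_1* = 12.6857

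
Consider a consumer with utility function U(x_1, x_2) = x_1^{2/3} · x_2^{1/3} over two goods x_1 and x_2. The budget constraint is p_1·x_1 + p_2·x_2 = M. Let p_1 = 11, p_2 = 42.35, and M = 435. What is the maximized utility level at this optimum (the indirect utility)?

V = 13.3508

Tangency: MRS = 2·x_2/x_1 = p_1/p_2.
Rearranging, p_2·x_2 = (1/2)·p_1·x_1. Substituting into the budget gives p_1·x_1·(1 + (1/2)) = M.
Demand: x_1*(p_1,p_2,M) = 2/3·M/p_1 and x_2* = 1/3·M/p_2.
At p_1=11, p_2=42.35, M=435: x_1* = 2/3·435/11 = 26.3636, x_2* = 3.4238.
Utility at the optimum: U(26.3636, 3.4238) = 13.3508.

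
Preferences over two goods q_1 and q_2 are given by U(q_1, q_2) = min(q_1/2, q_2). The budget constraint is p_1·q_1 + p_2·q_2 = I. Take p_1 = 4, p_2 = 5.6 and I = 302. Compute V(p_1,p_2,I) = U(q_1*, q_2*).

Leontief preferences: the optimum is at the kink where q_1/2 = q_2/1, i.e. q_2 = (1/2)·q_1.
Budget: p_1·q_1 + p_2·(1/2)·q_1 = I, so (2·p_1 + p_2)·q_1 = 2·I.
Demand: q_1*(p_1,p_2,I) = 2·I/(2·p_1 + p_2), q_2* = I/(2·p_1 + p_2).
Here 2·4 + 5.6 = 13.6, giving q_1* = 44.4118 and q_2* = 22.2059.
Utility at the optimum: U(44.4118, 22.2059) = 22.2059.

V = 22.2059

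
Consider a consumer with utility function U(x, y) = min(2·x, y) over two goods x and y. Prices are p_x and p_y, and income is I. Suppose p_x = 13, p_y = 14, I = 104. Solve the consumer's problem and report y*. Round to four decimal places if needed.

y* = 5.0732

Leontief preferences: the optimum is at the kink where x/1 = y/2, i.e. y = 2·x.
Budget: p_x·x + p_y·2·x = I, so (p_x + 2·p_y)·x = I.
Demand: x*(p_x,p_y,I) = I/(p_x + 2·p_y), y* = 2·I/(p_x + 2·p_y).
Here 13 + 2·14 = 41, giving y* = 5.0732.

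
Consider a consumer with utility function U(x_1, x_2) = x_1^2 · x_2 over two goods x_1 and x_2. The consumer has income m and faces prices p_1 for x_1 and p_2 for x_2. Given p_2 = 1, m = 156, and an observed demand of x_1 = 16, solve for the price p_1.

p_1 = 6.5

MU_x_1/MU_x_2 = (2·x_2)/(x_1); tangency sets this equal to p_1/p_2.
Rearranging, p_2·x_2 = (1/2)·p_1·x_1. Substituting into the budget gives p_1·x_1·(1 + (1/2)) = m.
Demand: x_1*(p_1,p_2,m) = 2/3·m/p_1 and x_2* = 1/3·m/p_2.
Set x_1* = 16 in the demand function and solve for p_1: p_1 = 6.5.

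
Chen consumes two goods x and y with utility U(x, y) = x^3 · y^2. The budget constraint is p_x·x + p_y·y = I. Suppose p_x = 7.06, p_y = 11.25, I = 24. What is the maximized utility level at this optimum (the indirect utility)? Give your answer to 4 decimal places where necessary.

V = 6.1789

The MRS is (3/2)·y/x. Set MRS = p_x/p_y.
So 3·p_y·y = 2·p_x·x; combined with the budget, a share 0.6 of income goes to x.
Demand: x*(p_x,p_y,I) = 0.6·I/p_x and y* = 0.4·I/p_y.
At p_x=7.06, p_y=11.25, I=24: x* = 0.6·24/7.06 = 2.0397, y* = 0.8533.
Utility at the optimum: U(2.0397, 0.8533) = 6.1789.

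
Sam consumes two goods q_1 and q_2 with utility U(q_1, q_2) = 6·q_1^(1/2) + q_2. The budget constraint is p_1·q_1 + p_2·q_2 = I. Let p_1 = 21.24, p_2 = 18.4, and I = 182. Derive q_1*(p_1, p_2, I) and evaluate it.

q_1* = 6.7541

Thus q_1* = (3·p_2/p_1)² — independent of I — with the rest of income spent on q_2.
Plugging in: q_1* = (3·18.4/21.24)² = 6.7541.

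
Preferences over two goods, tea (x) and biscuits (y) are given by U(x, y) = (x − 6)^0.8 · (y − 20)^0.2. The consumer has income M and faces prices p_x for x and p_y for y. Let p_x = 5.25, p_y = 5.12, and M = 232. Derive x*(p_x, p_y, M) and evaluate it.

x* = 20.9486

MRS = 4·(y−20)/(x−6). Tangency with p_x/p_y gives y−20 = (1/4)·(p_x/p_y)·(x−6).
Substituting into the budget: x* = 6 + 0.8·(M − 6·p_x − 20·p_y)/p_x, and y* = 20 + 0.2·(…)/p_y.
Discretionary income = 232 − 6·5.25 − 20·5.12 = 98.1; x* = 6 + 0.8·98.1/5.25 = 20.9486.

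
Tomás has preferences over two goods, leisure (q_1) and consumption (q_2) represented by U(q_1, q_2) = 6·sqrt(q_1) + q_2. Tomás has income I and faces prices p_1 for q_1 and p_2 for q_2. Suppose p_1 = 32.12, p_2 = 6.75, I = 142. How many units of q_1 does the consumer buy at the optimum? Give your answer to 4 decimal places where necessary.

Utility is quasi-linear in q_2; the FOC for q_1 is 3/√q_1 = p_1/p_2.
Thus q_1* = (3·p_2/p_1)² — independent of I — with the rest of income spent on q_2.
Plugging in: q_1* = (3·6.75/32.12)² = 0.3975.

q_1* = 0.3975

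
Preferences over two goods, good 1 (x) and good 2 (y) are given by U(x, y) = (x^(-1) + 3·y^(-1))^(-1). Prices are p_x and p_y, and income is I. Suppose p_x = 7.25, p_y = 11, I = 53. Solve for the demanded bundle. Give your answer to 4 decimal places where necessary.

x* = 2.333, y* = 3.2805

MRS = MU_x/MU_y = (1/3)·(y/x)^(2). Set equal to p_x/p_y.
Hence y/x = (3·p_x/p_y)^(1/(2)), i.e. raised to the 0.5 power.
Substitute y = (y/x)·x into the budget: x* = I/(p_x + p_y·(y/x)).
Numerically y/x = 1.406155, so x* = 53/(7.25 + 11·1.406155) = 2.333 and y* = 1.406155·2.333 = 3.2805.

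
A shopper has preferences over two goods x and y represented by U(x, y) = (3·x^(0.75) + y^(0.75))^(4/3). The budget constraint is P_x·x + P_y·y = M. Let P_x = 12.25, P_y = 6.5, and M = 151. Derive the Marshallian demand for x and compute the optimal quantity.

x* = 11.3856

MU_x ∝ 3·x^(-0.25), MU_y ∝ y^(-0.25), so MRS = 3·(y/x)^(0.25) = P_x/P_y.
Hence y/x = ((1/3)·P_x/P_y)^(1/(0.25)), i.e. raised to the 4 power.
Substitute y = (y/x)·x into the budget: x* = M/(P_x + P_y·(y/x)).
Numerically y/x = 0.155742, so x* = 151/(12.25 + 6.5·0.155742) = 11.3856.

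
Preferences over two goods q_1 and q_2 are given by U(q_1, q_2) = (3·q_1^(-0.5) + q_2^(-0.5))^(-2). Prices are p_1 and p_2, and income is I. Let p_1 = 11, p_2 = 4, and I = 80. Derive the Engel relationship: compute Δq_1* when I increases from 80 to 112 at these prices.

Δq_1* = 2.1659

Substitute q_2 = (q_2/q_1)·q_1 into the budget: q_1* = I/(p_1 + p_2·(q_2/q_1)).
Numerically q_2/q_1 = 0.943643, so q_1* = 80/(11 + 4·0.943643) = 5.4147.
At I' = 112: q_1* = 7.5806. Change: 7.5806 − 5.4147 = 2.1659.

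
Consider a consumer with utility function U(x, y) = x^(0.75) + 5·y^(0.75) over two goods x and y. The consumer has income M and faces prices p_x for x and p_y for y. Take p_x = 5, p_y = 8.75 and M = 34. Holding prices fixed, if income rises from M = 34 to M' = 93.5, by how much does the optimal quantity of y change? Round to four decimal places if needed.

Substitute y = (y/x)·x into the budget: x* = M/(p_x + p_y·(y/x)).
Numerically y/x = 66.6389, so x* = 34/(5 + 8.75·66.6389) = 0.0578 and y* = 66.6389·0.0578 = 3.8527.
At M' = 93.5: y* = 10.5949. Change: 10.5949 − 3.8527 = 6.7422.

Δy* = 6.7422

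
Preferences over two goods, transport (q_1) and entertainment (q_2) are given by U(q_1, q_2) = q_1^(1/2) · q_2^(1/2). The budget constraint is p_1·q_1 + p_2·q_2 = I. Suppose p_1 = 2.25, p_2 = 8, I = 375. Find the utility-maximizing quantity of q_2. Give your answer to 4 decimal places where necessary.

Demand: q_1*(p_1,p_2,I) = 0.5·I/p_1 and q_2* = 0.5·I/p_2.
At p_1=2.25, p_2=8, I=375: q_2* = 0.5·375/8 = 23.4375.

q_2* = 23.4375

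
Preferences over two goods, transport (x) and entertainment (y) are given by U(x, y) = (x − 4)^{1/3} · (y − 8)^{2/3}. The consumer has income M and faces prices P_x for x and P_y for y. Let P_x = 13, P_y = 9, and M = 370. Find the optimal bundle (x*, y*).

This is Cobb-Douglas in (x−4, y−8): tangency gives 1/3·P_y·(y−8) = 2/3·P_x·(x−4).
Substituting into the budget: x* = 4 + 1/3·(M − 4·P_x − 8·P_y)/P_x, and y* = 8 + 2/3·(…)/P_y.
Discretionary income = 370 − 4·13 − 8·9 = 246; x* = 4 + 1/3·246/13 = 10.3077; y* = 8 + 2/3·246/9 = 26.2222.

x* = 10.3077, y* = 26.2222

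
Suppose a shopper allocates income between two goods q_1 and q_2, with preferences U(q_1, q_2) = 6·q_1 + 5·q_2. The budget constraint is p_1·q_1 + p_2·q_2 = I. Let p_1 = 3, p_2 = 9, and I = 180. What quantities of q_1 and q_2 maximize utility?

q_1* = 60, q_2* = 0

Perfect substitutes: compare marginal utility per dollar. 6/p_1 vs 5/p_2 → 2 vs 0.5556.
q_1 gives more utility per dollar, so spend all income on q_1: q_1* = I/p_1, q_2* = 0.
Numerically: q_1* = 60, q_2* = 0.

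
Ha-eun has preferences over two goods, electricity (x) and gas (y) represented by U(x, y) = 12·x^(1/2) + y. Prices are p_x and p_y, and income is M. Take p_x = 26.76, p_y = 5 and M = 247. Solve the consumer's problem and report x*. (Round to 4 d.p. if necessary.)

x* = 1.2568

Solve: √x = 6·p_y/p_x, so x*(p_x,p_y) = (6·p_y/p_x)², and y* = (M − p_x·x*)/p_y.
Plugging in: x* = (6·5/26.76)² = 1.2568.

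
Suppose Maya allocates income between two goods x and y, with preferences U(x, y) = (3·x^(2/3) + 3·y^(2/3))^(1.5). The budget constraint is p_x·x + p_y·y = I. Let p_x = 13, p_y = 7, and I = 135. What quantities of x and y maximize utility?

x* = 2.3342, y* = 14.9509

MU_x ∝ 3·x^(-1/3), MU_y ∝ 3·y^(-1/3), so MRS = (y/x)^(1/3) = p_x/p_y.
Hence y/x = (p_x/p_y)^(1/(1/3)), i.e. raised to the 3 power.
With the ratio pinned down, the budget gives x* = I/(p_x + p_y·(y/x)) and y* = (y/x)·x*.
Numerically y/x = 6.405248, so x* = 135/(13 + 7·6.405248) = 2.3342 and y* = 6.405248·2.3342 = 14.9509.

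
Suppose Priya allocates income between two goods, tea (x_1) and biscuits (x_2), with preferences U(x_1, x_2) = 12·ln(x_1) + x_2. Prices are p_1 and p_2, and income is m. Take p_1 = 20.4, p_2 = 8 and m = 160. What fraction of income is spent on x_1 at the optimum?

share on x_1 = 0.6

MU_x_1 = 12/x_1, MU_x_2 = 1. Tangency: 12/x_1 = p_1/p_2.
So x_1*(p_1,p_2) = 12·p_2/p_1, independent of income; and x_2* = (m − 12·p_2)/p_2.
At the given prices: x_1* = 12·8/20.4 = 4.7059, and x_2* = 8.
Expenditure on x_1: 20.4·4.7059 = 96; share = 0.6.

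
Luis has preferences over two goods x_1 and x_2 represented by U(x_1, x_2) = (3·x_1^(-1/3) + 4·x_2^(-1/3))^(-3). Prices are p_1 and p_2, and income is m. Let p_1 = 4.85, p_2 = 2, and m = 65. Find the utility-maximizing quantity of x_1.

From the CES first-order condition, (3/4)·(x_2/x_1)^(4/3) = p_1/p_2.
Hence x_2/x_1 = ((4/3)·p_1/p_2)^(1/(4/3)), i.e. raised to the 0.75 power.
Substitute x_2 = (x_2/x_1)·x_1 into the budget: x_1* = m/(p_1 + p_2·(x_2/x_1)).
Numerically x_2/x_1 = 2.411226, so x_1* = 65/(4.85 + 2·2.411226) = 6.7201.

x_1* = 6.7201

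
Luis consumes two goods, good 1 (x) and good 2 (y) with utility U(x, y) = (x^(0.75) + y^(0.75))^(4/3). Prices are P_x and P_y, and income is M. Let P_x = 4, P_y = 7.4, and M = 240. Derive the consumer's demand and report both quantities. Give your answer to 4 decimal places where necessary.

x* = 51.8163, y* = 4.4236

Numerically y/x = 0.085372, so x* = 240/(4 + 7.4·0.085372) = 51.8163 and y* = 0.085372·51.8163 = 4.4236.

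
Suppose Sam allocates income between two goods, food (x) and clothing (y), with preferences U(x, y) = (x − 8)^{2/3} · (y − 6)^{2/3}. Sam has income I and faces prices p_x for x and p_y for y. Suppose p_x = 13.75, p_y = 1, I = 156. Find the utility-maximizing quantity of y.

MRS = (y−6)/(x−8). Tangency with p_x/p_y gives y−6 = (p_x/p_y)·(x−8).
After buying the subsistence bundle (8, 6), a share 0.5 of the remaining income goes to x: x* = 8 + 0.5·(I − 8p_x − 6p_y)/p_x.
Discretionary income = 156 − 8·13.75 − 6·1 = 40; y* = 6 + 0.5·40/1 = 26.

y* = 26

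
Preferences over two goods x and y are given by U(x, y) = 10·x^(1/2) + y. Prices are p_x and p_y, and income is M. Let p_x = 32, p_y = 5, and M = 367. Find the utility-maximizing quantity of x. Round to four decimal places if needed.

x* = 0.6104

MU_x = 5/√x, MU_y = 1. Tangency: 5/√x = p_x/p_y.
Thus x* = (5·p_y/p_x)² — independent of M — with the rest of income spent on y.
Plugging in: x* = (5·5/32)² = 0.6104.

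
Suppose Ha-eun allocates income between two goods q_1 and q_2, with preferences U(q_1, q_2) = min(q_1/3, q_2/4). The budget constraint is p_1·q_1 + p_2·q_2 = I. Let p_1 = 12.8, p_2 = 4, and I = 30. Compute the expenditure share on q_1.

share on q_1 = 0.7059

Leontief preferences: the optimum is at the kink where q_1/3 = q_2/4, i.e. q_2 = (4/3)·q_1.
Budget: p_1·q_1 + p_2·(4/3)·q_1 = I, so (3·p_1 + 4·p_2)·q_1 = 3·I.
Demand: q_1*(p_1,p_2,I) = 3·I/(3·p_1 + 4·p_2), q_2* = 4·I/(3·p_1 + 4·p_2).
Here 3·12.8 + 4·4 = 54.4, giving q_1* = 1.6544 and q_2* = 2.2059.
Expenditure on q_1: 12.8·1.6544 = 21.1765; share = 0.7059.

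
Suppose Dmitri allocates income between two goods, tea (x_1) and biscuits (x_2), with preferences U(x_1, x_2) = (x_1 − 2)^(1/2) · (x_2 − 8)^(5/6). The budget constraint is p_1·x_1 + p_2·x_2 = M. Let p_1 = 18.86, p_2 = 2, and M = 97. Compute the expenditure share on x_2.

share on x_2 = 0.4438

Discretionary income = 97 − 2·18.86 − 8·2 = 43.28; x_1* = 2 + 0.375·43.28/18.86 = 2.8606; x_2* = 8 + 0.625·43.28/2 = 21.525.
Expenditure on x_2: 2·21.525 = 43.05; share = 0.4438.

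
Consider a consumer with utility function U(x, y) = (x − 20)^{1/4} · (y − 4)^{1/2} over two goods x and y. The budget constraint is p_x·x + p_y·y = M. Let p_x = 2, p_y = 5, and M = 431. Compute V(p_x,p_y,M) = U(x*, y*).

Let x' = x−20, y' = y−4. MRS = (1/2)·y'/x' = p_x/p_y.
After buying the subsistence bundle (20, 4), a share 1/3 of the remaining income goes to x: x* = 20 + 1/3·(M − 20p_x − 4p_y)/p_x.
Discretionary income = 431 − 20·2 − 4·5 = 371; x* = 20 + 1/3·371/2 = 81.8333; y* = 4 + 2/3·371/5 = 53.4667.
Utility at the optimum: U(81.8333, 53.4667) = 19.7225.

V = 19.7225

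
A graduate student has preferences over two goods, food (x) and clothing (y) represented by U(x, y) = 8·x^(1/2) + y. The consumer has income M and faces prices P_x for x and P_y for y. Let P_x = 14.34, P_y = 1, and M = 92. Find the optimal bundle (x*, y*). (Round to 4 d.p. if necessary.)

Utility is quasi-linear in y; the FOC for x is 4/√x = P_x/P_y.
Solve: √x = 4·P_y/P_x, so x*(P_x,P_y) = (4·P_y/P_x)², and y* = (M − P_x·x*)/P_y.
Plugging in: x* = (4·1/14.34)² = 0.0778, y* = 90.8842.

x* = 0.0778, y* = 90.8842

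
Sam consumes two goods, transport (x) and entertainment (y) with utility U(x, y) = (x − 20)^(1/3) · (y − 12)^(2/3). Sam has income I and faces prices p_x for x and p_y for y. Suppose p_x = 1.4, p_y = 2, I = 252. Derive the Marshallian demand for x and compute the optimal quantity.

This is Cobb-Douglas in (x−20, y−12): tangency gives 1/3·p_y·(y−12) = 2/3·p_x·(x−20).
After buying the subsistence bundle (20, 12), a share 1/3 of the remaining income goes to x: x* = 20 + 1/3·(I − 20p_x − 12p_y)/p_x.
Discretionary income = 252 − 20·1.4 − 12·2 = 200; x* = 20 + 1/3·200/1.4 = 67.619.

x* = 67.619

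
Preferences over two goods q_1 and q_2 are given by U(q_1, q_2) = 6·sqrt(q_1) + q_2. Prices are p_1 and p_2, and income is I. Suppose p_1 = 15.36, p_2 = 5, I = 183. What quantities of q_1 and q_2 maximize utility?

q_1* = 0.9537, q_2* = 33.6703

Set MRS = p_1/p_2: 3·q_1^(−1/2) = p_1/p_2.
Solve: √q_1 = 3·p_2/p_1, so q_1*(p_1,p_2) = (3·p_2/p_1)², and q_2* = (I − p_1·q_1*)/p_2.
Plugging in: q_1* = (3·5/15.36)² = 0.9537, q_2* = 33.6703.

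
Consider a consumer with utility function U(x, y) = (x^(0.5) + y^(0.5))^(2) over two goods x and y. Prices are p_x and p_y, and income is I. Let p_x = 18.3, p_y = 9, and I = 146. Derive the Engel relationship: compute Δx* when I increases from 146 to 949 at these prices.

Numerically y/x = 4.134444, so x* = 146/(18.3 + 9·4.134444) = 2.6302.
At I' = 949: x* = 17.096. Change: 17.096 − 2.6302 = 14.4659.

Δx* = 14.4659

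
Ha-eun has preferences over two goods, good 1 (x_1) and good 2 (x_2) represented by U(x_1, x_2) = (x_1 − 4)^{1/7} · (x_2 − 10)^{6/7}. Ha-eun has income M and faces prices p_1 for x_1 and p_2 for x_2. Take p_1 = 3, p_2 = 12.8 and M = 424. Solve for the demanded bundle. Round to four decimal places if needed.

This is Cobb-Douglas in (x_1−4, x_2−10): tangency gives 1/7·p_2·(x_2−10) = 6/7·p_1·(x_1−4).
After buying the subsistence bundle (4, 10), a share 1/7 of the remaining income goes to x_1: x_1* = 4 + 1/7·(M − 4p_1 − 10p_2)/p_1.
Discretionary income = 424 − 4·3 − 10·12.8 = 284; x_1* = 4 + 1/7·284/3 = 17.5238; x_2* = 10 + 6/7·284/12.8 = 29.0179.

x_1* = 17.5238, x_2* = 29.0179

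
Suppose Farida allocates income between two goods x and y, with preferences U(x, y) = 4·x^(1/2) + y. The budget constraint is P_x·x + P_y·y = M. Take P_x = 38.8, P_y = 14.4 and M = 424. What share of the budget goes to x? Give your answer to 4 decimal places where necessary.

share on x = 0.0504

Solve: √x = 2·P_y/P_x, so x*(P_x,P_y) = (2·P_y/P_x)², and y* = (M − P_x·x*)/P_y.
Plugging in: x* = (2·14.4/38.8)² = 0.551, y* = 27.9599.
Expenditure on x: 38.8·0.551 = 21.3773; share = 0.0504.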